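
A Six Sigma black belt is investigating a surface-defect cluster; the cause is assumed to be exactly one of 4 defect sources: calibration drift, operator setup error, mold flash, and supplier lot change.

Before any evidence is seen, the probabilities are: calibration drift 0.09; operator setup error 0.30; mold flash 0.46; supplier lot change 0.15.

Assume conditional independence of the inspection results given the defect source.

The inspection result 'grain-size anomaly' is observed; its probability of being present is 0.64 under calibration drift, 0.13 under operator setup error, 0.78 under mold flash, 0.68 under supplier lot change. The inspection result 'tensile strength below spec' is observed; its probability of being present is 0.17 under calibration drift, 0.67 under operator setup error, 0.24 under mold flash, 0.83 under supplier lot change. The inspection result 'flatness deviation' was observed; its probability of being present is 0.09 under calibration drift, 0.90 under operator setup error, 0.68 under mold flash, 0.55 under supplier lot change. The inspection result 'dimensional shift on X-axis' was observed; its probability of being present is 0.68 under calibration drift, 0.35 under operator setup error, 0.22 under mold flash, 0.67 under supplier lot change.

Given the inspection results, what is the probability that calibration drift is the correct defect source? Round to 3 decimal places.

By Bayes' rule with conditional independence, the unnormalized weight for each hypothesis is prior × ∏ likelihoods:
  calibration drift: 0.09 × 0.64 × 0.17 × 0.09 × 0.68 = 0.00059927
  operator setup error: 0.30 × 0.13 × 0.67 × 0.90 × 0.35 = 0.0082309
  mold flash: 0.46 × 0.78 × 0.24 × 0.68 × 0.22 = 0.012882
  supplier lot change: 0.15 × 0.68 × 0.83 × 0.55 × 0.67 = 0.031197
Normalizing constant Z = 0.00059927 + 0.0082309 + 0.012882 + 0.031197 = 0.05291.
P(calibration drift | evidence) = 0.00059927 / 0.05291 ≈ 0.011.

0.011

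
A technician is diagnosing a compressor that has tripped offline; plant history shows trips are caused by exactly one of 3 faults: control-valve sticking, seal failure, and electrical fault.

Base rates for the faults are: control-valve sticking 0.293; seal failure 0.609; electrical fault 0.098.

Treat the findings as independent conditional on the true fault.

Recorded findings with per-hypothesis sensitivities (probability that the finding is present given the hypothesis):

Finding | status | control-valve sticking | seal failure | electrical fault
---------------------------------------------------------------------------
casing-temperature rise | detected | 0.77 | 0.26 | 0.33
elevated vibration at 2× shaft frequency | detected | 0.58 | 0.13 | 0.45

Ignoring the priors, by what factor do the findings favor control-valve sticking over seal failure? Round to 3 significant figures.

13.2

Take the product of per-finding likelihoods under each hypothesis, then divide.
  control-valve sticking: 0.77 × 0.58 = 0.4466
  seal failure: 0.26 × 0.13 = 0.0338
Bayes factor = 0.4466 / 0.0338 ≈ 13.2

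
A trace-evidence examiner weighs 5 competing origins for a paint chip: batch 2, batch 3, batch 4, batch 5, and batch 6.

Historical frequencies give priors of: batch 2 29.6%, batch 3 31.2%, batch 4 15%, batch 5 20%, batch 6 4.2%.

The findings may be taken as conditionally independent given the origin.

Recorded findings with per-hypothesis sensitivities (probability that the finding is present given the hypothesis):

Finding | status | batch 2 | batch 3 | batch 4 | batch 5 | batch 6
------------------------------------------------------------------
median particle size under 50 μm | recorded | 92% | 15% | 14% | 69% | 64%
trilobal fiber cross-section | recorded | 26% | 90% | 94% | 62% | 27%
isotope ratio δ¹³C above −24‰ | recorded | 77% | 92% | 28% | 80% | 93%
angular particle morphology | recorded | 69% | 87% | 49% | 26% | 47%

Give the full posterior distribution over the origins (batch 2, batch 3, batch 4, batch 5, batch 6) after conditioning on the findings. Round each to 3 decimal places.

0.396, 0.355, 0.029, 0.187, 0.033

Multiply each prior by the joint likelihood of the evidence pattern:
  batch 2: 0.296 × 0.92 × 0.26 × 0.77 × 0.69 = 0.037618
  batch 3: 0.312 × 0.15 × 0.90 × 0.92 × 0.87 = 0.033713
  batch 4: 0.150 × 0.14 × 0.94 × 0.28 × 0.49 = 0.0027083
  batch 5: 0.200 × 0.69 × 0.62 × 0.80 × 0.26 = 0.017796
  batch 6: 0.042 × 0.64 × 0.27 × 0.93 × 0.47 = 0.0031723
The unnormalized weights sum to 0.095008.
P(batch 2 | evidence) = 0.037618 / 0.095008 ≈ 0.396
P(batch 3 | evidence) = 0.033713 / 0.095008 ≈ 0.355
P(batch 4 | evidence) = 0.0027083 / 0.095008 ≈ 0.029
P(batch 5 | evidence) = 0.017796 / 0.095008 ≈ 0.187
P(batch 6 | evidence) = 0.0031723 / 0.095008 ≈ 0.033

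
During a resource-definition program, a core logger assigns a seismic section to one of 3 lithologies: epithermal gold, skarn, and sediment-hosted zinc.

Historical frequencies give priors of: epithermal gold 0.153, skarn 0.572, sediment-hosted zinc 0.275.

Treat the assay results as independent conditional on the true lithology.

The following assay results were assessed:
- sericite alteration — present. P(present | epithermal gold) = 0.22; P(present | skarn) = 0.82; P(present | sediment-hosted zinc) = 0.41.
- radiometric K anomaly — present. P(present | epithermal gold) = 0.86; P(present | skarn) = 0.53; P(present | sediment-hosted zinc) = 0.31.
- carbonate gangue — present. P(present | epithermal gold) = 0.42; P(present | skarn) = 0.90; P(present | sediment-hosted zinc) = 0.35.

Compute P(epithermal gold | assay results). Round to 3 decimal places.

0.049

By Bayes' rule with conditional independence, the unnormalized weight for each hypothesis is prior × ∏ likelihoods:
  epithermal gold: 0.153 × 0.22 × 0.86 × 0.42 = 0.012158
  skarn: 0.572 × 0.82 × 0.53 × 0.90 = 0.22373
  sediment-hosted zinc: 0.275 × 0.41 × 0.31 × 0.35 = 0.012233
The unnormalized weights sum to 0.24812.
P(epithermal gold | evidence) = 0.012158 / 0.24812 ≈ 0.049.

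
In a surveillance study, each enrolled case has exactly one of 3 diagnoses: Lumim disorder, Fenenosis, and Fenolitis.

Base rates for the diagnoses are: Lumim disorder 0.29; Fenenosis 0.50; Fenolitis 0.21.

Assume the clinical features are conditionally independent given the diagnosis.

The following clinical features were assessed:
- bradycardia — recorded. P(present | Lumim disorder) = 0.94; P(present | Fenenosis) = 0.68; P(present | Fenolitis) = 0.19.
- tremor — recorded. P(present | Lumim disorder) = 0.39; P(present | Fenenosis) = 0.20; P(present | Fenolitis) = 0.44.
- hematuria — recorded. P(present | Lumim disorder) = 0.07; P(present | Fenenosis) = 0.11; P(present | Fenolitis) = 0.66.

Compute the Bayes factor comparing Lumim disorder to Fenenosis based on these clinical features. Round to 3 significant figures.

1.72

Joint likelihood of the clinical feature pattern under each hypothesis:
  Lumim disorder: 0.94 × 0.39 × 0.07 = 0.025662
  Fenenosis: 0.68 × 0.20 × 0.11 = 0.01496
Bayes factor = 0.025662 / 0.01496 ≈ 1.72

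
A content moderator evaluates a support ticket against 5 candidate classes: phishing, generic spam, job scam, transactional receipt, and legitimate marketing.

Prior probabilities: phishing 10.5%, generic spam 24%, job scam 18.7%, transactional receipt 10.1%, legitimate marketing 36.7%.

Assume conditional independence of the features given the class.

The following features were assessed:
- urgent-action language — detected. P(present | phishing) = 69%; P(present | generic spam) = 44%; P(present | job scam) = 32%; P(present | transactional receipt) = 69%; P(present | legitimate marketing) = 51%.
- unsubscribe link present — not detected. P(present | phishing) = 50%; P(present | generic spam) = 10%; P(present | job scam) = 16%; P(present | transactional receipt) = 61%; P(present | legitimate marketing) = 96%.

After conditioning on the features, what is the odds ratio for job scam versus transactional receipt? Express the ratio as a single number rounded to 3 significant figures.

The normalizing constant cancels in an odds ratio, so compute prior × likelihood for the two hypotheses only (using 1 − P(present | H) for each absent feature):
  job scam: 0.187 × 0.32 × (1 − 0.16) = 0.050266
  transactional receipt: 0.101 × 0.69 × (1 − 0.61) = 0.027179
Posterior odds = 0.050266 / 0.027179 ≈ 1.85.

1.85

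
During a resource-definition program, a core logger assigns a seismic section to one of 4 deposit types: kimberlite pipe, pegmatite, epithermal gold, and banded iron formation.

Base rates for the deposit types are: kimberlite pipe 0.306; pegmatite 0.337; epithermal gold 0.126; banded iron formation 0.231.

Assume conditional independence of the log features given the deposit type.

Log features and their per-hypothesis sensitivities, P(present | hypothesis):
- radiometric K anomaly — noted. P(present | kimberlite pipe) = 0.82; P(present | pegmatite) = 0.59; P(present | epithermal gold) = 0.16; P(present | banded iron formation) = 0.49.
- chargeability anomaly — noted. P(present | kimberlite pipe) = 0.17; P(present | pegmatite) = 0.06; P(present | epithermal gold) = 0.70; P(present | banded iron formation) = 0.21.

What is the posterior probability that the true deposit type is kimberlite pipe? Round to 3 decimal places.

0.461

For each hypothesis, the unnormalized posterior weight is prior × product of the log feature likelihoods:
  kimberlite pipe: 0.306 × 0.82 × 0.17 = 0.042656
  pegmatite: 0.337 × 0.59 × 0.06 = 0.01193
  epithermal gold: 0.126 × 0.16 × 0.70 = 0.014112
  banded iron formation: 0.231 × 0.49 × 0.21 = 0.02377
The unnormalized weights sum to 0.092468.
P(kimberlite pipe | evidence) = 0.042656 / 0.092468 ≈ 0.461.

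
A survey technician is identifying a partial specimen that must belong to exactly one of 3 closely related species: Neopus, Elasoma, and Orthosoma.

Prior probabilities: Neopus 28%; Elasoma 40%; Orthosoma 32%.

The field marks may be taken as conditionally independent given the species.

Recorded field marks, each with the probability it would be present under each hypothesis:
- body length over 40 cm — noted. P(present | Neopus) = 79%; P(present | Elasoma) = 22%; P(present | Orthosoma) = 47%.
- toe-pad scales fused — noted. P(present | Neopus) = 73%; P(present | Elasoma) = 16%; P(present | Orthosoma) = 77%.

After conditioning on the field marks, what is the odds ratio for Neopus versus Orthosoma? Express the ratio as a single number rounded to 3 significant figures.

The normalizing constant cancels in an odds ratio, so compute prior × likelihood for the two hypotheses only:
  Neopus: 0.28 × 0.79 × 0.73 = 0.16148
  Orthosoma: 0.32 × 0.47 × 0.77 = 0.11581
Posterior odds = 0.16148 / 0.11581 ≈ 1.39.

1.39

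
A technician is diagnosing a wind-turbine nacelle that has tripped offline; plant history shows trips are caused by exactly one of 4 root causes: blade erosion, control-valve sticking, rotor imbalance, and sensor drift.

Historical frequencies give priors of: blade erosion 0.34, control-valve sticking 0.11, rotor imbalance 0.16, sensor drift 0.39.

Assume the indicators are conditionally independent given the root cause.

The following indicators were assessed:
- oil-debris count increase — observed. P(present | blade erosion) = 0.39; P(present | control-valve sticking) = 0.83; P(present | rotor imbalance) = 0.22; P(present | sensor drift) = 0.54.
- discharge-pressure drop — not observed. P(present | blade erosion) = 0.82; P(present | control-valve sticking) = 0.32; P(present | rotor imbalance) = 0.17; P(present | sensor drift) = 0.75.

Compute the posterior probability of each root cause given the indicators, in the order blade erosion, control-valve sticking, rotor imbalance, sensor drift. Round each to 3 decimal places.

Multiply each prior by the joint likelihood of the indicator pattern (using 1 − P(present | H) for each absent indicator):
  blade erosion: 0.34 × 0.39 × (1 − 0.82) = 0.023868
  control-valve sticking: 0.11 × 0.83 × (1 − 0.32) = 0.062084
  rotor imbalance: 0.16 × 0.22 × (1 − 0.17) = 0.029216
  sensor drift: 0.39 × 0.54 × (1 − 0.75) = 0.05265
The unnormalized weights sum to 0.16782.
P(blade erosion | evidence) = 0.023868 / 0.16782 ≈ 0.142
P(control-valve sticking | evidence) = 0.062084 / 0.16782 ≈ 0.370
P(rotor imbalance | evidence) = 0.029216 / 0.16782 ≈ 0.174
P(sensor drift | evidence) = 0.05265 / 0.16782 ≈ 0.314

0.142, 0.370, 0.174, 0.314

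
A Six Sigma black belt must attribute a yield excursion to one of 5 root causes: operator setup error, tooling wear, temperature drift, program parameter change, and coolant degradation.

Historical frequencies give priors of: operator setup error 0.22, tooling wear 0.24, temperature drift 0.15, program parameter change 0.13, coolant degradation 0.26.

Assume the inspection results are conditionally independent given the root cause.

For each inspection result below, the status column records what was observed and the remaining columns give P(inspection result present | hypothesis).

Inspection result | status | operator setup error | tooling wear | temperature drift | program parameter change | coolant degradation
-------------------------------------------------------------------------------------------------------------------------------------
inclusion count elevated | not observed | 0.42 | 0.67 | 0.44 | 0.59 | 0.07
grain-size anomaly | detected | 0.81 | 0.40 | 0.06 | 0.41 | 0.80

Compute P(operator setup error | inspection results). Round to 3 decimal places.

By Bayes' rule with conditional independence, the unnormalized weight for each hypothesis is prior × ∏ likelihoods (using 1 − P(present | H) for each absent inspection result):
  operator setup error: 0.22 × (1 − 0.42) × 0.81 = 0.10336
  tooling wear: 0.24 × (1 − 0.67) × 0.40 = 0.03168
  temperature drift: 0.15 × (1 − 0.44) × 0.06 = 0.00504
  program parameter change: 0.13 × (1 − 0.59) × 0.41 = 0.021853
  coolant degradation: 0.26 × (1 − 0.07) × 0.80 = 0.19344
Normalizing constant Z = 0.10336 + 0.03168 + 0.00504 + 0.021853 + 0.19344 = 0.35537.
P(operator setup error | evidence) = 0.10336 / 0.35537 ≈ 0.291.

0.291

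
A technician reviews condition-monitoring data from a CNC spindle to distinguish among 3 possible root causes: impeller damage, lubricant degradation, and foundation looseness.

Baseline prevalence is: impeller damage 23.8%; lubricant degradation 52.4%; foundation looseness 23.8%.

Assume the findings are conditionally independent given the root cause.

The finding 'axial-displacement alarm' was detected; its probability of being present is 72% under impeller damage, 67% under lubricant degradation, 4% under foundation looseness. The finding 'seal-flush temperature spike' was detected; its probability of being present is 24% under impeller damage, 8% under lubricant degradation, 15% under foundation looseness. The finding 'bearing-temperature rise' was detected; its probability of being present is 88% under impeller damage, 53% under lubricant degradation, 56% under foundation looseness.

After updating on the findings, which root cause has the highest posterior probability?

impeller damage

For each hypothesis, the unnormalized posterior weight is prior × product of the finding likelihoods:
  impeller damage: 0.238 × 0.72 × 0.24 × 0.88 = 0.036191
  lubricant degradation: 0.524 × 0.67 × 0.08 × 0.53 = 0.014886
  foundation looseness: 0.238 × 0.04 × 0.15 × 0.56 = 0.00079968
Marginal likelihood of the evidence = 0.051877.
P(impeller damage | evidence) ≈ 0.036191 / 0.051877 ≈ 0.698
P(lubricant degradation | evidence) ≈ 0.014886 / 0.051877 ≈ 0.287
P(foundation looseness | evidence) ≈ 0.00079968 / 0.051877 ≈ 0.015
The largest is 0.698, so impeller damage is most probable.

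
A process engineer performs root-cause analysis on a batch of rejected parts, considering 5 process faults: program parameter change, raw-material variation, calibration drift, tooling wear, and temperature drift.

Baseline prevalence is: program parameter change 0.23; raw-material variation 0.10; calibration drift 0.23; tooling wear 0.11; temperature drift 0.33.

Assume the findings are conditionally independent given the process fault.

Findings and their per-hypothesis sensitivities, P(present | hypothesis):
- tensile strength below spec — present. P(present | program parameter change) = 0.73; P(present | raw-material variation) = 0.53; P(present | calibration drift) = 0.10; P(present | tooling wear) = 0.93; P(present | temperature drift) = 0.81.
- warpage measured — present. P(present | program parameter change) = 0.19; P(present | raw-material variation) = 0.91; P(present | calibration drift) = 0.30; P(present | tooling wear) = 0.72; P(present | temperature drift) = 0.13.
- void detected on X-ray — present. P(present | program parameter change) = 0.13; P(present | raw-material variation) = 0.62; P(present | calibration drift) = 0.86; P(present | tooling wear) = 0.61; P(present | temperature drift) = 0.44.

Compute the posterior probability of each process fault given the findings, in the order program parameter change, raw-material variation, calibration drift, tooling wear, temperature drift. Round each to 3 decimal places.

0.041, 0.298, 0.059, 0.448, 0.153

Multiply each prior by the joint likelihood of the evidence pattern:
  program parameter change: 0.23 × 0.73 × 0.19 × 0.13 = 0.0041471
  raw-material variation: 0.10 × 0.53 × 0.91 × 0.62 = 0.029903
  calibration drift: 0.23 × 0.10 × 0.30 × 0.86 = 0.005934
  tooling wear: 0.11 × 0.93 × 0.72 × 0.61 = 0.04493
  temperature drift: 0.33 × 0.81 × 0.13 × 0.44 = 0.01529
Marginal likelihood of the evidence = 0.1002.
P(program parameter change | evidence) = 0.0041471 / 0.1002 ≈ 0.041
P(raw-material variation | evidence) = 0.029903 / 0.1002 ≈ 0.298
P(calibration drift | evidence) = 0.005934 / 0.1002 ≈ 0.059
P(tooling wear | evidence) = 0.04493 / 0.1002 ≈ 0.448
P(temperature drift | evidence) = 0.01529 / 0.1002 ≈ 0.153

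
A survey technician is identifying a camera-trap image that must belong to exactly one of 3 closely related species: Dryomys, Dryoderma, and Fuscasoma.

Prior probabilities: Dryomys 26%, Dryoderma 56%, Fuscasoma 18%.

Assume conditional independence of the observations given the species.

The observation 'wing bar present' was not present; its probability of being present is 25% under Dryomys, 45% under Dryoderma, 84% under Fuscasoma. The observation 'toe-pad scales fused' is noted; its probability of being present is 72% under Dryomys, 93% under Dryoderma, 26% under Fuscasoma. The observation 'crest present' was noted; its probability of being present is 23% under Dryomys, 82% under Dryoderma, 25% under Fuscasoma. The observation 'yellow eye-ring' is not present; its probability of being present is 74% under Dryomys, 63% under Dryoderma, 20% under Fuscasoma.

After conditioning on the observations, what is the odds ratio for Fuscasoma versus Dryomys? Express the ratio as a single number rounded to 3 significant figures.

0.178

Posterior odds equal prior odds times the likelihood ratio; only the two competing hypotheses matter (using 1 − P(present | H) for each absent observation).
  Fuscasoma: 0.18 × (1 − 0.84) × 0.26 × 0.25 × (1 − 0.20) = 0.0014976
  Dryomys: 0.26 × (1 − 0.25) × 0.72 × 0.23 × (1 − 0.74) = 0.0083959
Odds(Fuscasoma : Dryomys) = 0.0014976 / 0.0083959 ≈ 0.178.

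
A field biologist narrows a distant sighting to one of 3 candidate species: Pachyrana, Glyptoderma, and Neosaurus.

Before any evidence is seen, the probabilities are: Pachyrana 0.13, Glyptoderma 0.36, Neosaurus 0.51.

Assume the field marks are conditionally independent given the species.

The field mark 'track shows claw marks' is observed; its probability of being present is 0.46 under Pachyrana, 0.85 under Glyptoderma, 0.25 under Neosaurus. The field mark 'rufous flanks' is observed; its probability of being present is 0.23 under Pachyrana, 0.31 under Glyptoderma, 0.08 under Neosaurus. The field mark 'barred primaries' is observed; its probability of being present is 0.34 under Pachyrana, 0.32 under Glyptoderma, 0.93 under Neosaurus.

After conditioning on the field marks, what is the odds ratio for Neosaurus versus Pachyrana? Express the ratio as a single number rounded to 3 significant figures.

2.03

The normalizing constant cancels in an odds ratio, so compute prior × likelihood for the two hypotheses only:
  Neosaurus: 0.51 × 0.25 × 0.08 × 0.93 = 0.009486
  Pachyrana: 0.13 × 0.46 × 0.23 × 0.34 = 0.0046764
Posterior odds = 0.009486 / 0.0046764 ≈ 2.03.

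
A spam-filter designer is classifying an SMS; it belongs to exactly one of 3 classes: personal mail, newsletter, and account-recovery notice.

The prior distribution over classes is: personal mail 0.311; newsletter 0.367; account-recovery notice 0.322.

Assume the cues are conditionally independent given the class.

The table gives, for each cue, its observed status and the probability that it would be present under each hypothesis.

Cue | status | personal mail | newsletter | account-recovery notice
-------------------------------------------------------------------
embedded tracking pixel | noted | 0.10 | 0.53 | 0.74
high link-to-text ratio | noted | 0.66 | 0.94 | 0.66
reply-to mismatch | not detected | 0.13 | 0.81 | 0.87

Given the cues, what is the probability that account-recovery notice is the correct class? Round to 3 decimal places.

By Bayes' rule with conditional independence, the unnormalized weight for each hypothesis is prior × ∏ likelihoods (using 1 − P(present | H) for each absent cue):
  personal mail: 0.311 × 0.10 × 0.66 × (1 − 0.13) = 0.017858
  newsletter: 0.367 × 0.53 × 0.94 × (1 − 0.81) = 0.034739
  account-recovery notice: 0.322 × 0.74 × 0.66 × (1 − 0.87) = 0.020444
Marginal likelihood of the evidence = 0.073042.
P(account-recovery notice | evidence) = 0.020444 / 0.073042 ≈ 0.280.

0.280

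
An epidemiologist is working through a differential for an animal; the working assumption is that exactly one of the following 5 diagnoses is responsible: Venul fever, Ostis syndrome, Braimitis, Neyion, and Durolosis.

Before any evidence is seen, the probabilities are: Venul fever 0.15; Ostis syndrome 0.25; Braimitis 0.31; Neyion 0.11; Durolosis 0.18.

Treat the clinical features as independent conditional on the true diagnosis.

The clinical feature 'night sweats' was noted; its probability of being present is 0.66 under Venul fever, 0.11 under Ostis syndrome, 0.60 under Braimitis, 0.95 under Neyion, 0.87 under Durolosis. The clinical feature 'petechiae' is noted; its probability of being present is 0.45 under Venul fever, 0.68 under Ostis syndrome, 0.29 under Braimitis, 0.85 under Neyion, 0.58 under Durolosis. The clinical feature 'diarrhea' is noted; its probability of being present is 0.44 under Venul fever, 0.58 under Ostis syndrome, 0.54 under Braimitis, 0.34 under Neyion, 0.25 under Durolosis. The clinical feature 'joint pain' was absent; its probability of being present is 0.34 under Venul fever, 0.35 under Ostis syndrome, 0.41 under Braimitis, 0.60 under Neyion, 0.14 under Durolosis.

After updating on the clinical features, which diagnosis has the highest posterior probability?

For each hypothesis, the unnormalized posterior weight is prior × product of the clinical feature likelihoods (using 1 − P(present | H) for each absent clinical feature):
  Venul fever: 0.15 × 0.66 × 0.45 × 0.44 × (1 − 0.34) = 0.012937
  Ostis syndrome: 0.25 × 0.11 × 0.68 × 0.58 × (1 − 0.35) = 0.0070499
  Braimitis: 0.31 × 0.60 × 0.29 × 0.54 × (1 − 0.41) = 0.017185
  Neyion: 0.11 × 0.95 × 0.85 × 0.34 × (1 − 0.60) = 0.01208
  Durolosis: 0.18 × 0.87 × 0.58 × 0.25 × (1 − 0.14) = 0.019528
Marginal likelihood of the evidence = 0.068781.
P(Venul fever | evidence) ≈ 0.012937 / 0.068781 ≈ 0.188
P(Ostis syndrome | evidence) ≈ 0.0070499 / 0.068781 ≈ 0.102
P(Braimitis | evidence) ≈ 0.017185 / 0.068781 ≈ 0.250
P(Neyion | evidence) ≈ 0.01208 / 0.068781 ≈ 0.176
P(Durolosis | evidence) ≈ 0.019528 / 0.068781 ≈ 0.284
The largest is 0.284, so Durolosis is most probable.

Durolosis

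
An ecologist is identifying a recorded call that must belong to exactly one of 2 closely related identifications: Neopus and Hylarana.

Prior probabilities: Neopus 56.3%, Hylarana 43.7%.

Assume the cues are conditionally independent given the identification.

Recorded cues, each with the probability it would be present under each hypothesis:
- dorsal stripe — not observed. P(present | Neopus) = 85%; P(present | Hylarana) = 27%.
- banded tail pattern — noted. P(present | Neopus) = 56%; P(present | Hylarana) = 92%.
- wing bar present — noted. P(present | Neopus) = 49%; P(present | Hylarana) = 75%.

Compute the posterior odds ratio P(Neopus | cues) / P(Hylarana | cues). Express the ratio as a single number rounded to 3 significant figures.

Unnormalized posterior weight (prior times the cue likelihoods) for each of the two hypotheses (using 1 − P(present | H) for each absent cue):
  Neopus: 0.563 × (1 − 0.85) × 0.56 × 0.49 = 0.023173
  Hylarana: 0.437 × (1 − 0.27) × 0.92 × 0.75 = 0.22012
Odds(Neopus : Hylarana) = 0.023173 / 0.22012 ≈ 0.105.

0.105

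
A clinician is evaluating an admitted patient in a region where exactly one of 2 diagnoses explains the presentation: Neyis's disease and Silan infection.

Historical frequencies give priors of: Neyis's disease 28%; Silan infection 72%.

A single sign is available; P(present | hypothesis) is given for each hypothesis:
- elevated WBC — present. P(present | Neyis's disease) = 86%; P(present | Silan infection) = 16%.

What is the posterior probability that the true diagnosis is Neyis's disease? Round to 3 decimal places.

0.676

For each hypothesis, the unnormalized posterior weight is prior × likelihood:
  Neyis's disease: 0.28 × 0.86 = 0.2408
  Silan infection: 0.72 × 0.16 = 0.1152
The unnormalized weights sum to 0.356.
P(Neyis's disease | evidence) = 0.2408 / 0.356 ≈ 0.676.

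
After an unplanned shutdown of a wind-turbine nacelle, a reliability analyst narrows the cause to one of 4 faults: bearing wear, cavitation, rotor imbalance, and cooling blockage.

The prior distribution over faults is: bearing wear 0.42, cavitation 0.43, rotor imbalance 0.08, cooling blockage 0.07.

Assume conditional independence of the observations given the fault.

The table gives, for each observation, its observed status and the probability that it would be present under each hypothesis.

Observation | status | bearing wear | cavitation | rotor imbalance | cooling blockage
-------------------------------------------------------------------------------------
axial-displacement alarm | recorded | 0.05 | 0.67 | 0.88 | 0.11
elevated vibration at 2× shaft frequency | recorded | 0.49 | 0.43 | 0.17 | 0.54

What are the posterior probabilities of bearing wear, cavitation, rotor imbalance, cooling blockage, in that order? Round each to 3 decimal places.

0.068, 0.824, 0.080, 0.028

By Bayes' rule with conditional independence, the unnormalized weight for each hypothesis is prior × ∏ likelihoods:
  bearing wear: 0.42 × 0.05 × 0.49 = 0.01029
  cavitation: 0.43 × 0.67 × 0.43 = 0.12388
  rotor imbalance: 0.08 × 0.88 × 0.17 = 0.011968
  cooling blockage: 0.07 × 0.11 × 0.54 = 0.004158
The unnormalized weights sum to 0.1503.
P(bearing wear | evidence) = 0.01029 / 0.1503 ≈ 0.068
P(cavitation | evidence) = 0.12388 / 0.1503 ≈ 0.824
P(rotor imbalance | evidence) = 0.011968 / 0.1503 ≈ 0.080
P(cooling blockage | evidence) = 0.004158 / 0.1503 ≈ 0.028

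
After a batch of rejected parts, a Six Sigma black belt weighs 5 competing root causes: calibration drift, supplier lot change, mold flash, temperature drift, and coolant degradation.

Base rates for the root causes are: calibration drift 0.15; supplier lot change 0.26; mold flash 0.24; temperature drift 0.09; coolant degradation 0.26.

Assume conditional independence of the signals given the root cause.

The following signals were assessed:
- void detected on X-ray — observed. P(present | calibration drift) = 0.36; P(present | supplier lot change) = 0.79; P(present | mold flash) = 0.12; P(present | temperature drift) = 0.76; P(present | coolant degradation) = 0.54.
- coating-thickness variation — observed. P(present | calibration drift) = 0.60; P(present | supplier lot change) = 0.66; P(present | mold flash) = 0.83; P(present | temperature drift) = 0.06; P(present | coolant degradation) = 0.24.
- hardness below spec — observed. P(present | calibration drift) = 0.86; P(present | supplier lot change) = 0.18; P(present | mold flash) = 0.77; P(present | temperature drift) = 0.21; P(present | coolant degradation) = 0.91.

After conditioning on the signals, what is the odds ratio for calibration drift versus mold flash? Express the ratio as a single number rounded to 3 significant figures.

1.51

The normalizing constant cancels in an odds ratio, so compute prior × likelihood for the two hypotheses only:
  calibration drift: 0.15 × 0.36 × 0.60 × 0.86 = 0.027864
  mold flash: 0.24 × 0.12 × 0.83 × 0.77 = 0.018406
Odds(calibration drift : mold flash) = 0.027864 / 0.018406 ≈ 1.51.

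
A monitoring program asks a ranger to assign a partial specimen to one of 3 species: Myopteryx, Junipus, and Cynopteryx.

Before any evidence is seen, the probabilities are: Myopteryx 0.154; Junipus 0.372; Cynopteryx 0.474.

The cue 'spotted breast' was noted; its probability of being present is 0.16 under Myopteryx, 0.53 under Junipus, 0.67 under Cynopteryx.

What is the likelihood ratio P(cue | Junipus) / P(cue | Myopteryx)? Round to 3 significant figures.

Likelihood of this cue under each hypothesis:
  Junipus: 0.53
  Myopteryx: 0.16
Bayes factor = 0.53 / 0.16 ≈ 3.31

3.31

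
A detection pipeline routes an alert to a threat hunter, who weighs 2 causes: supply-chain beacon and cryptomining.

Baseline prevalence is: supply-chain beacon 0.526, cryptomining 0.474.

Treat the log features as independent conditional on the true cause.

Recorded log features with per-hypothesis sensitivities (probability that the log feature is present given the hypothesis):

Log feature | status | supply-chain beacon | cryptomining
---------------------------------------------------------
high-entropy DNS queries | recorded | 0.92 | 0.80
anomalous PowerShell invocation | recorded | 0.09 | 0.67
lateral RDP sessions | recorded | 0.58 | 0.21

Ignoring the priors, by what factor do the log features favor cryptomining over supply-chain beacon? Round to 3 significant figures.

2.34

The Bayes factor is the ratio of the joint likelihoods of the log feature pattern under the two hypotheses.
  cryptomining: 0.80 × 0.67 × 0.21 = 0.11256
  supply-chain beacon: 0.92 × 0.09 × 0.58 = 0.048024
Bayes factor = 0.11256 / 0.048024 ≈ 2.34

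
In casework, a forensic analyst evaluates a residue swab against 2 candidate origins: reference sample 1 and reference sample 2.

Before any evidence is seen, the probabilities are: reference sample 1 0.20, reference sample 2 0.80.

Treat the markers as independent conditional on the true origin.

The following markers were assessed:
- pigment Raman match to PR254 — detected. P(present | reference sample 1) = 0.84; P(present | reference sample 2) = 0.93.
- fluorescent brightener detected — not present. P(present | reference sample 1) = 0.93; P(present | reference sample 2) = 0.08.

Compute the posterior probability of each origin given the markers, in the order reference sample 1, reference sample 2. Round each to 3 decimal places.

For each hypothesis, the unnormalized posterior weight is prior × product of the marker likelihoods (using 1 − P(present | H) for each absent marker):
  reference sample 1: 0.20 × 0.84 × (1 − 0.93) = 0.01176
  reference sample 2: 0.80 × 0.93 × (1 − 0.08) = 0.68448
Normalizing constant Z = 0.01176 + 0.68448 = 0.69624.
P(reference sample 1 | evidence) = 0.01176 / 0.69624 ≈ 0.017
P(reference sample 2 | evidence) = 0.68448 / 0.69624 ≈ 0.983

0.017, 0.983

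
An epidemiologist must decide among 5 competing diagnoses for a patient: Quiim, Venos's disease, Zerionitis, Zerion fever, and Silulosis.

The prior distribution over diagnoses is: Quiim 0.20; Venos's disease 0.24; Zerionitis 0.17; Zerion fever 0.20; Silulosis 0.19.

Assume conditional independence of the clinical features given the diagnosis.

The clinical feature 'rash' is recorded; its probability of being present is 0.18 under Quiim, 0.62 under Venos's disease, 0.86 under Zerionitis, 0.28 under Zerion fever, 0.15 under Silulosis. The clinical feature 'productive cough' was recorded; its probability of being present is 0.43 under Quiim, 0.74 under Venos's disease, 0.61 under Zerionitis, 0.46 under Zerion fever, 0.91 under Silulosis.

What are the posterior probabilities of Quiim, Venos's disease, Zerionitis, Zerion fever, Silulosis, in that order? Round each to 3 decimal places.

Multiply each prior by the joint likelihood of the clinical feature pattern:
  Quiim: 0.20 × 0.18 × 0.43 = 0.01548
  Venos's disease: 0.24 × 0.62 × 0.74 = 0.11011
  Zerionitis: 0.17 × 0.86 × 0.61 = 0.089182
  Zerion fever: 0.20 × 0.28 × 0.46 = 0.02576
  Silulosis: 0.19 × 0.15 × 0.91 = 0.025935
The unnormalized weights sum to 0.26647.
P(Quiim | evidence) = 0.01548 / 0.26647 ≈ 0.058
P(Venos's disease | evidence) = 0.11011 / 0.26647 ≈ 0.413
P(Zerionitis | evidence) = 0.089182 / 0.26647 ≈ 0.335
P(Zerion fever | evidence) = 0.02576 / 0.26647 ≈ 0.097
P(Silulosis | evidence) = 0.025935 / 0.26647 ≈ 0.097

0.058, 0.413, 0.335, 0.097, 0.097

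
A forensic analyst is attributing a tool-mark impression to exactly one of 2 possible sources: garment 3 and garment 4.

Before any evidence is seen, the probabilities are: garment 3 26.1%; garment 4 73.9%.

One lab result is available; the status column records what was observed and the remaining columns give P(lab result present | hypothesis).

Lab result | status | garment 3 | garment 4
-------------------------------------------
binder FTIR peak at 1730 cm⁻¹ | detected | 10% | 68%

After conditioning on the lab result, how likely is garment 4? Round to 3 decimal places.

0.951

Multiply each prior by the likelihood of the lab result:
  garment 3: 0.261 × 0.10 = 0.0261
  garment 4: 0.739 × 0.68 = 0.50252
Marginal likelihood of the evidence = 0.52862.
P(garment 4 | evidence) = 0.50252 / 0.52862 ≈ 0.951.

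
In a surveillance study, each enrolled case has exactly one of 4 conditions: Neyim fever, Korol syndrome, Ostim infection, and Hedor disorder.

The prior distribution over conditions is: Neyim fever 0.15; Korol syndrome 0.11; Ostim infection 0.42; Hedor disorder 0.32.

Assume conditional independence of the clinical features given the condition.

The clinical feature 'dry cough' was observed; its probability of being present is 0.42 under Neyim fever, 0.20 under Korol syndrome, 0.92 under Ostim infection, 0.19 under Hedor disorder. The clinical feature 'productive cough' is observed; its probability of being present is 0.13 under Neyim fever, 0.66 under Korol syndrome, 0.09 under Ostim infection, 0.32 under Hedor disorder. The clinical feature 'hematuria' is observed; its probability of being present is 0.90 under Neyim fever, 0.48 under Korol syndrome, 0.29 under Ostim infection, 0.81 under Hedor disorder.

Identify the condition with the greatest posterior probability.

Hedor disorder

By Bayes' rule with conditional independence, the unnormalized weight for each hypothesis is prior × ∏ likelihoods:
  Neyim fever: 0.15 × 0.42 × 0.13 × 0.90 = 0.007371
  Korol syndrome: 0.11 × 0.20 × 0.66 × 0.48 = 0.0069696
  Ostim infection: 0.42 × 0.92 × 0.09 × 0.29 = 0.010085
  Hedor disorder: 0.32 × 0.19 × 0.32 × 0.81 = 0.015759
Normalizing constant Z = 0.007371 + 0.0069696 + 0.010085 + 0.015759 = 0.040185.
P(Neyim fever | evidence) ≈ 0.007371 / 0.040185 ≈ 0.183
P(Korol syndrome | evidence) ≈ 0.0069696 / 0.040185 ≈ 0.173
P(Ostim infection | evidence) ≈ 0.010085 / 0.040185 ≈ 0.251
P(Hedor disorder | evidence) ≈ 0.015759 / 0.040185 ≈ 0.392
The largest is 0.392, so Hedor disorder is most probable.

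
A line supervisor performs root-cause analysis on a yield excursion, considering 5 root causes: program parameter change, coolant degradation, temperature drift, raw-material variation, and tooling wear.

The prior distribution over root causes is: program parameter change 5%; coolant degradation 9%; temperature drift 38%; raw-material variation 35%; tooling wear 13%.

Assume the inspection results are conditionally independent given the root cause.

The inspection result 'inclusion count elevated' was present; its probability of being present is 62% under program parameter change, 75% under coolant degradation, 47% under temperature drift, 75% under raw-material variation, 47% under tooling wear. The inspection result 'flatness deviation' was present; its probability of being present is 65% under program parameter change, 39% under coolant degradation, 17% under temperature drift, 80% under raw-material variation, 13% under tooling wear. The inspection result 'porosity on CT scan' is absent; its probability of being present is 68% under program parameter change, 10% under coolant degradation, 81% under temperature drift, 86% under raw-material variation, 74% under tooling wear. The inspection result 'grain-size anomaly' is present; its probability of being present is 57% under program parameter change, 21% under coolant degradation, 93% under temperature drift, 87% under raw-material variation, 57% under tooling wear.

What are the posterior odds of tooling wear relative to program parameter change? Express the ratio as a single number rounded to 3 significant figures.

0.320

The normalizing constant cancels in an odds ratio, so compute prior × likelihood for the two hypotheses only (using 1 − P(present | H) for each absent inspection result):
  tooling wear: 0.13 × 0.47 × 0.13 × (1 − 0.74) × 0.57 = 0.0011772
  program parameter change: 0.05 × 0.62 × 0.65 × (1 − 0.68) × 0.57 = 0.0036754
Posterior odds = 0.0011772 / 0.0036754 ≈ 0.320.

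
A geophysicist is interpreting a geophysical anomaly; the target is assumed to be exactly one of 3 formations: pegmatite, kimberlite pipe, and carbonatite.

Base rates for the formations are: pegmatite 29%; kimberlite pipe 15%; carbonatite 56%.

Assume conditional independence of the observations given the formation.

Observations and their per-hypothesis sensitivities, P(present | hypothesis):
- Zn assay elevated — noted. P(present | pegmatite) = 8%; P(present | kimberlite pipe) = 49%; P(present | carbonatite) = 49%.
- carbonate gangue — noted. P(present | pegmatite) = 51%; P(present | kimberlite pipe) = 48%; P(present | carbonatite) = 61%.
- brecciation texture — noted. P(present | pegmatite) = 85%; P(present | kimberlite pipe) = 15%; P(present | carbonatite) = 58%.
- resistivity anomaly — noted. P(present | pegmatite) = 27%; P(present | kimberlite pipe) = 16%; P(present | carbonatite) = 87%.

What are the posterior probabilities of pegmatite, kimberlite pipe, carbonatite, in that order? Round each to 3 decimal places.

0.031, 0.010, 0.960

For each hypothesis, the unnormalized posterior weight is prior × product of the observation likelihoods:
  pegmatite: 0.29 × 0.08 × 0.51 × 0.85 × 0.27 = 0.0027154
  kimberlite pipe: 0.15 × 0.49 × 0.48 × 0.15 × 0.16 = 0.00084672
  carbonatite: 0.56 × 0.49 × 0.61 × 0.58 × 0.87 = 0.084462
Normalizing constant Z = 0.0027154 + 0.00084672 + 0.084462 = 0.088024.
P(pegmatite | evidence) = 0.0027154 / 0.088024 ≈ 0.031
P(kimberlite pipe | evidence) = 0.00084672 / 0.088024 ≈ 0.010
P(carbonatite | evidence) = 0.084462 / 0.088024 ≈ 0.960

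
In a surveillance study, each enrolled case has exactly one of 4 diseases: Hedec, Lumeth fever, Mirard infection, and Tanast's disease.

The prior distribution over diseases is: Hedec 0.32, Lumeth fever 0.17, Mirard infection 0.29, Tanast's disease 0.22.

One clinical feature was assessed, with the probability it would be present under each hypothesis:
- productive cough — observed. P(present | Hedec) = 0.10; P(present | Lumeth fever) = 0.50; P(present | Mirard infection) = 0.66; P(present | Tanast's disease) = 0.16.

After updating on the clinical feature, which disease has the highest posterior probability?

By Bayes' rule, the unnormalized weight for each hypothesis is prior × likelihood:
  Hedec: 0.32 × 0.10 = 0.032
  Lumeth fever: 0.17 × 0.50 = 0.085
  Mirard infection: 0.29 × 0.66 = 0.1914
  Tanast's disease: 0.22 × 0.16 = 0.0352
Marginal likelihood of the evidence = 0.3436.
P(Hedec | evidence) ≈ 0.032 / 0.3436 ≈ 0.093
P(Lumeth fever | evidence) ≈ 0.085 / 0.3436 ≈ 0.247
P(Mirard infection | evidence) ≈ 0.1914 / 0.3436 ≈ 0.557
P(Tanast's disease | evidence) ≈ 0.0352 / 0.3436 ≈ 0.102
The largest is 0.557, so Mirard infection is most probable.

Mirard infection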